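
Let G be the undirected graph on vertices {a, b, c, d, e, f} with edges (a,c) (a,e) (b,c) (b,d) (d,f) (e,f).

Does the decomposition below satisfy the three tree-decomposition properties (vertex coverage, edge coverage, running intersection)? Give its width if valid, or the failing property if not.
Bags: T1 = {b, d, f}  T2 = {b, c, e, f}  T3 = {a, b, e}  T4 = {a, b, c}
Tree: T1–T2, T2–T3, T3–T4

A tree decomposition must satisfy three properties: every vertex lies in some bag; for every edge, both endpoints lie together in some bag; and for every vertex, the bags containing it form a connected subtree. Here bags containing vertex c are not connected in the tree, so the decomposition is invalid.

No — bags containing vertex c are not connected in the tree.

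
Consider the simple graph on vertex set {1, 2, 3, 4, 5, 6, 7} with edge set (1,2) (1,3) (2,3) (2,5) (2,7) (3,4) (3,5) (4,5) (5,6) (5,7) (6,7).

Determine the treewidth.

2

A width-2 tree decomposition is:
Bags: B1 = {2, 3, 5}  B2 = {1, 2, 3}  B3 = {2, 5, 7}  B4 = {3, 4, 5}  B5 = {5, 6, 7}
Tree: B1–B2, B1–B3, B1–B4, B3–B5
The largest bag has 3 vertices, giving width 2; this decomposition certifies tw(G) ≤ 2. Conversely, {1, 2, 3} is a clique of size 3, and the vertices of any clique must share a bag in every tree decomposition; so some bag has ≥ 3 vertices and tw(G) ≥ 2. Hence tw(G) = 2 exactly.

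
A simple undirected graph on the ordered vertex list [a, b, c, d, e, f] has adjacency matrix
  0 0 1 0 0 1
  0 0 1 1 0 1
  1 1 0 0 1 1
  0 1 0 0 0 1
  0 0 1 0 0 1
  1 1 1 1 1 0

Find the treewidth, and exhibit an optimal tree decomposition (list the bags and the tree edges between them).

Treewidth 2.
One optimal decomposition is:
Bags: B1 = {c, e, f}  B2 = {a, c, f}  B3 = {b, c, f}  B4 = {b, d, f}
Tree: B1–B2, B1–B3, B3–B4

The largest bag has 3 vertices, giving width 2; this decomposition certifies tw(G) ≤ 2. On the other hand G contains the 3-clique {b, d, f}. A clique must lie in a single bag of any decomposition, so no decomposition can have width below 2. The upper and lower bounds meet at 2, so that is the treewidth.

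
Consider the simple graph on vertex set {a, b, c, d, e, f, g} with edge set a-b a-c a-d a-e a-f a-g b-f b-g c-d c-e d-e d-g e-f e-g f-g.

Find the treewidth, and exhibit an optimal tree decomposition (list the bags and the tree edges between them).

Every bag has size at most 4, so the width is 4 − 1 = 3 and tw(G) ≤ 3. Conversely, {a, d, e, g} is a clique of size 4, and the vertices of any clique must share a bag in every tree decomposition; so some bag has ≥ 4 vertices and tw(G) ≥ 3. The upper and lower bounds meet at 3, so that is the treewidth.

Treewidth 3.
One optimal decomposition is:
Bags: B1 = {a, b, f, g}  B2 = {a, e, f, g}  B3 = {a, d, e, g}  B4 = {a, c, d, e}
Tree: B1–B2, B2–B3, B3–B4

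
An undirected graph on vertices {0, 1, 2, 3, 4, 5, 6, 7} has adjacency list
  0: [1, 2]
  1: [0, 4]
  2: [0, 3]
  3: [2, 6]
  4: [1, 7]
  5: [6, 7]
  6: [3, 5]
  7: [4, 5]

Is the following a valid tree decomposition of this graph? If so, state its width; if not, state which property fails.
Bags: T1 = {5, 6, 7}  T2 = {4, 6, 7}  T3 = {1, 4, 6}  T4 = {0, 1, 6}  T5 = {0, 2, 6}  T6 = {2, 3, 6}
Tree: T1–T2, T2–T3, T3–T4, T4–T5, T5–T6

Yes; width 2.

Checking the three conditions: (i) the bags cover all of {0, 1, 2, 3, 4, 5, 6, 7}; (ii) for each edge, some bag contains both endpoints; (iii) the bags containing any fixed vertex form a subtree. All hold, so the decomposition is valid with width 3 − 1 = 2.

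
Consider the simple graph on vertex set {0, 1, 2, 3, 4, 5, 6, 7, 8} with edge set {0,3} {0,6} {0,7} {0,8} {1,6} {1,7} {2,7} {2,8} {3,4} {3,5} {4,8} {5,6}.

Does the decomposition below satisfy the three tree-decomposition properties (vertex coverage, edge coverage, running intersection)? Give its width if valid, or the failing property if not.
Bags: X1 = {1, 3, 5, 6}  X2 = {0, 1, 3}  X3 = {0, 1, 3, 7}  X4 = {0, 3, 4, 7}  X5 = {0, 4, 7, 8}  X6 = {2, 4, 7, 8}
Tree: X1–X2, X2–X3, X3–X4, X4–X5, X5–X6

A tree decomposition must satisfy three properties: every vertex lies in some bag; for every edge, both endpoints lie together in some bag; and for every vertex, the bags containing it form a connected subtree. Here edge (6,0) lies in no bag, so the decomposition is invalid.

No — edge (6,0) lies in no bag.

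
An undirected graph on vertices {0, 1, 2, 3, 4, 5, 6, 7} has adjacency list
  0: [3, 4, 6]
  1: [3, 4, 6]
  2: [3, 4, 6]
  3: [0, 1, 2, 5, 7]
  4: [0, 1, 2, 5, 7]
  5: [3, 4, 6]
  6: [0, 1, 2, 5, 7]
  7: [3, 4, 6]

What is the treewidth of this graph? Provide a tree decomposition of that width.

Each bag holds 4 vertices, so the decomposition has width 3, which upper-bounds the treewidth. For the lower bound: the 4 vertex sets {5,6}, {1,4}, {3}, {7} are disjoint, each induces a connected subgraph, and every pair is joined by at least one edge of G. Contracting each set to a single vertex therefore yields K_{4} as a minor, and since treewidth is minor-monotone, tw(G) ≥ tw(K_{4}) = 3. Therefore the treewidth is 3.

Treewidth 3.
Bags: B1 = {3, 4, 5, 6}  B2 = {1, 3, 4, 6}  B3 = {3, 4, 6, 7}  B4 = {0, 3, 4, 6}  B5 = {2, 3, 4, 6}
Tree: B1–B2, B2–B3, B3–B4, B4–B5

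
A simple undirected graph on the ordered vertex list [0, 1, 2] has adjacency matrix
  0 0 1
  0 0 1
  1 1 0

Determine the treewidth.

A width-1 tree decomposition is:
Bags: B1 = {0, 2}  B2 = {1, 2}
Tree: B1–B2
Every bag has size at most 2, so the width is 2 − 1 = 1 and tw(G) ≤ 1. Since G has at least one edge (e.g. 0–2), it is not an edgeless graph, so tw(G) ≥ 1. Hence tw(G) = 1 exactly.

1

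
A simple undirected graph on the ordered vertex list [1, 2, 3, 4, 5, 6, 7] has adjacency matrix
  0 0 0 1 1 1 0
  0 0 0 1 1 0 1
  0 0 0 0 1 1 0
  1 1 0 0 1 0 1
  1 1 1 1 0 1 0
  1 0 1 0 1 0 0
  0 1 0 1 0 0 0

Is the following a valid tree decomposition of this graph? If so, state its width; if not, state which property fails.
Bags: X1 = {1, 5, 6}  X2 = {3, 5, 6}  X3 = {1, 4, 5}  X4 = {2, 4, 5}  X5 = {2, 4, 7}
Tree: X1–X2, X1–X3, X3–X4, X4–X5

Yes; width 2.

Checking the three conditions: (i) the bags cover all of {1, 2, 3, 4, 5, 6, 7}; (ii) for each edge, some bag contains both endpoints; (iii) the bags containing any fixed vertex form a subtree. All hold, so the decomposition is valid with width 3 − 1 = 2.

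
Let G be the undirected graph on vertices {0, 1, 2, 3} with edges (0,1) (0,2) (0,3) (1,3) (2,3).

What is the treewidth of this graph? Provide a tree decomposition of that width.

Treewidth 2.
One such decomposition:
Bags: B1 = {0, 1, 3}  B2 = {0, 2, 3}
Tree: B1–B2

The largest bag has 3 vertices, giving width 2; this decomposition certifies tw(G) ≤ 2. Conversely, {0, 1, 3} is a clique of size 3, and the vertices of any clique must share a bag in every tree decomposition; so some bag has ≥ 3 vertices and tw(G) ≥ 2. Hence tw(G) = 2 exactly.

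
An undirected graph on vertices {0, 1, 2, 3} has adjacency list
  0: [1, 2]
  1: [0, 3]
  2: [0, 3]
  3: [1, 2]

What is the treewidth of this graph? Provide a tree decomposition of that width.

Treewidth 2.
Bags: B1 = {1, 2, 3}  B2 = {0, 1, 2}
Tree: B1–B2

The largest bag has 3 vertices, giving width 2; this decomposition certifies tw(G) ≤ 2. Since 1–3–2–0–1 is a cycle in G, G is not acyclic. Forests are exactly the graphs of treewidth ≤ 1, so tw(G) ≥ 2. The upper and lower bounds meet at 2, so that is the treewidth.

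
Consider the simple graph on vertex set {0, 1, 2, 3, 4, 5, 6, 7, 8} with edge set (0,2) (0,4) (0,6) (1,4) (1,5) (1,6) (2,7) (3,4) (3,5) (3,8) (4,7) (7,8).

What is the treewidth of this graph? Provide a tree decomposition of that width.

Treewidth 3.
One such decomposition:
Bags: B1 = {0, 2, 7, 8}  B2 = {0, 4, 7, 8}  B3 = {0, 3, 4, 8}  B4 = {0, 3, 4, 6}  B5 = {1, 3, 4, 6}  B6 = {1, 3, 5, 6}
Tree: B1–B2, B2–B3, B3–B4, B4–B5, B5–B6

Every bag has size at most 4, so the width is 4 − 1 = 3 and tw(G) ≤ 3. For the lower bound: the 4 vertex sets {2,7,8}, {0}, {4}, {1,3,5,6} are disjoint, each induces a connected subgraph, and every pair is joined by at least one edge of G. Contracting each set to a single vertex therefore yields K_{4} as a minor, and since treewidth is minor-monotone, tw(G) ≥ tw(K_{4}) = 3. Combining the bounds, tw(G) = 3.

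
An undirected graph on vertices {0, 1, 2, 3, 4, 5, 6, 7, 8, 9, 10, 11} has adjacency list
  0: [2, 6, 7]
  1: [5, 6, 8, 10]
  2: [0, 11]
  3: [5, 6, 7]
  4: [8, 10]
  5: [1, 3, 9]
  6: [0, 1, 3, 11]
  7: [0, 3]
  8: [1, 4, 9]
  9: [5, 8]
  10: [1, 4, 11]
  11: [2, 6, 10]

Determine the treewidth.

A width-3 tree decomposition is:
Bags: B1 = {0, 2, 7, 11}  B2 = {0, 6, 7, 11}  B3 = {3, 6, 7, 11}  B4 = {3, 6, 10, 11}  B5 = {1, 3, 6, 10}  B6 = {1, 3, 5, 10}  B7 = {1, 4, 5, 10}  B8 = {1, 4, 5, 8}  B9 = {4, 5, 8, 9}
Tree: B1–B2, B2–B3, B3–B4, B4–B5, B5–B6, B6–B7, B7–B8, B8–B9
Each bag holds 4 vertices, so the decomposition has width 3, which upper-bounds the treewidth. For the lower bound: the 4 vertex sets {0,2,7}, {11}, {6}, {1,3,5,10} are disjoint, each induces a connected subgraph, and every pair is joined by at least one edge of G. Contracting each set to a single vertex therefore yields K_{4} as a minor, and since treewidth is minor-monotone, tw(G) ≥ tw(K_{4}) = 3. Combining the bounds, tw(G) = 3.

3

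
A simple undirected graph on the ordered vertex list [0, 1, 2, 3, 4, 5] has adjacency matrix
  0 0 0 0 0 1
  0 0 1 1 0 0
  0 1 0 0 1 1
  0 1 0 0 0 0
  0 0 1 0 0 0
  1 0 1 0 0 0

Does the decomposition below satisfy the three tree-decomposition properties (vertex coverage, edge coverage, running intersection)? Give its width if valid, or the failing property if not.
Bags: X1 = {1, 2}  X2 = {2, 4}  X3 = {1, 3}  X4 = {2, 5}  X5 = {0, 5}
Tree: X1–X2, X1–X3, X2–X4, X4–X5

Every vertex of G appears in some bag (union = {0, 1, 2, 3, 4, 5}); every edge is covered by a bag; and for each vertex v the set of bags containing v is connected in the bag tree. The decomposition is therefore valid. The largest bag has 2 vertices, so the width is 1.

Yes; width 1.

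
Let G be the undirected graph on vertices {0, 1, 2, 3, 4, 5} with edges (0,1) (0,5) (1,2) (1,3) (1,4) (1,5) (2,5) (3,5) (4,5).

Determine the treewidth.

A width-2 tree decomposition is:
Bags: B1 = {1, 2, 5}  B2 = {0, 1, 5}  B3 = {1, 4, 5}  B4 = {1, 3, 5}
Tree: B1–B2, B2–B3, B2–B4
The largest bag has 3 vertices, giving width 2; this decomposition certifies tw(G) ≤ 2. On the other hand G contains the 3-clique {0, 1, 5}. A clique must lie in a single bag of any decomposition, so no decomposition can have width below 2. The upper and lower bounds meet at 2, so that is the treewidth.

2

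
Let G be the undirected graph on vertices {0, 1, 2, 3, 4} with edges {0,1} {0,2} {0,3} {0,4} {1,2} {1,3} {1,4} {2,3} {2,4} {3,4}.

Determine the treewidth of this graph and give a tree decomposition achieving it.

Treewidth 4.
Bags: B1 = {0, 1, 2, 3, 4}
Tree: (single bag)

A single bag containing all 5 vertices is trivially a valid decomposition of width 4. For the lower bound, the 5 vertices {0, 1, 2, 3, 4} are pairwise adjacent, and any tree decomposition puts a clique entirely inside one bag — forcing width ≥ 4. The upper and lower bounds meet at 4, so that is the treewidth.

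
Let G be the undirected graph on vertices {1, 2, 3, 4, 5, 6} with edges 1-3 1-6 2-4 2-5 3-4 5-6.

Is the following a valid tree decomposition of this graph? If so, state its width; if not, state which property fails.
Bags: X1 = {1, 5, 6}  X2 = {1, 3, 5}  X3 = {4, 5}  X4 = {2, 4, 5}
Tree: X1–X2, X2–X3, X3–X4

A tree decomposition must satisfy three properties: every vertex lies in some bag; for every edge, both endpoints lie together in some bag; and for every vertex, the bags containing it form a connected subtree. Here edge (3,4) lies in no bag, so the decomposition is invalid.

No — edge (3,4) lies in no bag.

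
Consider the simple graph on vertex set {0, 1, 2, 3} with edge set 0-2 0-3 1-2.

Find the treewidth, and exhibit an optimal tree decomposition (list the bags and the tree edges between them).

Treewidth 1.
Bags: B1 = {1, 2}  B2 = {0, 2}  B3 = {0, 3}
Tree: B1–B2, B2–B3

Every bag has size at most 2, so the width is 2 − 1 = 1 and tw(G) ≤ 1. Since G has at least one edge (e.g. 2–1), it is not an edgeless graph, so tw(G) ≥ 1. Therefore the treewidth is 1.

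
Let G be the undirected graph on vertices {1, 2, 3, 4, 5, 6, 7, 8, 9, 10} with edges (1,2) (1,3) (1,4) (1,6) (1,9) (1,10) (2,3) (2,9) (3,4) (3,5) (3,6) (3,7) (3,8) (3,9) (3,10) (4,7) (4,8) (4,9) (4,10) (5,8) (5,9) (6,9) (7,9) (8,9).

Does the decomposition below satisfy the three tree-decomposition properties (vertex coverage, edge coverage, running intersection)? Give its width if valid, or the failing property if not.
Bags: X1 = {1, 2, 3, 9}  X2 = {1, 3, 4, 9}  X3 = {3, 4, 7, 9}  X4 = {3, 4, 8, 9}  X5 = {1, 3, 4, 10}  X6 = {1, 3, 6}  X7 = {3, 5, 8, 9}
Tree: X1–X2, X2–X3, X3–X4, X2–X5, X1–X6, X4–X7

A tree decomposition must satisfy three properties: every vertex lies in some bag; for every edge, both endpoints lie together in some bag; and for every vertex, the bags containing it form a connected subtree. Here edge (9,6) lies in no bag, so the decomposition is invalid.

No — edge (9,6) lies in no bag.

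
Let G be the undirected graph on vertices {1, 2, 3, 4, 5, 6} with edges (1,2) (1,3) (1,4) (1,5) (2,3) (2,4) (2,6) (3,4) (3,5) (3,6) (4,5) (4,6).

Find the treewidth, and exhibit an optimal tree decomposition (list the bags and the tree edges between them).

Each bag holds 4 vertices, so the decomposition has width 3, which upper-bounds the treewidth. For the lower bound, the 4 vertices {1, 2, 3, 4} are pairwise adjacent, and any tree decomposition puts a clique entirely inside one bag — forcing width ≥ 3. The upper and lower bounds meet at 3, so that is the treewidth.

Treewidth 3.
One optimal decomposition is:
Bags: B1 = {1, 2, 3, 4}  B2 = {1, 3, 4, 5}  B3 = {2, 3, 4, 6}
Tree: B1–B2, B1–B3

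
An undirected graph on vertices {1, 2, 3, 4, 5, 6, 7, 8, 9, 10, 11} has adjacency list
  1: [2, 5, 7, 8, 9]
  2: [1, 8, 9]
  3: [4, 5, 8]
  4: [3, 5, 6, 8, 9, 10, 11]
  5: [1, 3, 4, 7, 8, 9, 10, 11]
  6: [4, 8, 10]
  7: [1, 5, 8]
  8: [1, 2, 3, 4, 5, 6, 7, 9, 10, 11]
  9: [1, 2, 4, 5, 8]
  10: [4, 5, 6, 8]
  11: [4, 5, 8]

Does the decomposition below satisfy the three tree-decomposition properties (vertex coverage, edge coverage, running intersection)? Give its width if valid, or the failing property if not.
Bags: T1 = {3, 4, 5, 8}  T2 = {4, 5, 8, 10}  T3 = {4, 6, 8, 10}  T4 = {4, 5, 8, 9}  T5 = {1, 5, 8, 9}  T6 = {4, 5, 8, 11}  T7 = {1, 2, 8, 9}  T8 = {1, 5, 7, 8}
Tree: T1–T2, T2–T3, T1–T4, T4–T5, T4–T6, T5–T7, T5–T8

Yes; width 3.

Every vertex of G appears in some bag (union = {1, 2, 3, 4, 5, 6, 7, 8, 9, 10, 11}); every edge is covered by a bag; and for each vertex v the set of bags containing v is connected in the bag tree. The decomposition is therefore valid. The largest bag has 4 vertices, so the width is 3.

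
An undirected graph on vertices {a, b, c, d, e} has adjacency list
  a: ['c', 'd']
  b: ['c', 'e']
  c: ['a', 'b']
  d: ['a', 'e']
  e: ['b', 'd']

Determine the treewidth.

A width-2 tree decomposition is:
Bags: B1 = {b, d, e}  B2 = {b, c, d}  B3 = {a, c, d}
Tree: B1–B2, B2–B3
The largest bag has 3 vertices, giving width 2; this decomposition certifies tw(G) ≤ 2. Since d–e–b–c–a–d is a cycle in G, G is not acyclic. Forests are exactly the graphs of treewidth ≤ 1, so tw(G) ≥ 2. The upper and lower bounds meet at 2, so that is the treewidth.

2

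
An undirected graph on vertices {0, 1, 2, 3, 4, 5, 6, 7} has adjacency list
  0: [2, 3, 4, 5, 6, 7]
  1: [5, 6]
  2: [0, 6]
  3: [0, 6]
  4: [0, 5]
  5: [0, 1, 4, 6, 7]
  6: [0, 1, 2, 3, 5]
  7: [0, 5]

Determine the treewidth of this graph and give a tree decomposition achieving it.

The largest bag has 3 vertices, giving width 2; this decomposition certifies tw(G) ≤ 2. Conversely, {0, 2, 6} is a clique of size 3, and the vertices of any clique must share a bag in every tree decomposition; so some bag has ≥ 3 vertices and tw(G) ≥ 2. Hence tw(G) = 2 exactly.

Treewidth 2.
One optimal decomposition is:
Bags: B1 = {0, 3, 6}  B2 = {0, 2, 6}  B3 = {0, 5, 6}  B4 = {1, 5, 6}  B5 = {0, 4, 5}  B6 = {0, 5, 7}
Tree: B1–B2, B1–B3, B3–B4, B3–B5, B3–B6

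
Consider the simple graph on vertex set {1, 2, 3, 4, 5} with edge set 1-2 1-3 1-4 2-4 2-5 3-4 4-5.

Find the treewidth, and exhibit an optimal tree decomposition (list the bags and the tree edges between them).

Treewidth 2.
One optimal decomposition is:
Bags: B1 = {1, 2, 4}  B2 = {2, 4, 5}  B3 = {1, 3, 4}
Tree: B1–B2, B1–B3

Each bag holds 3 vertices, so the decomposition has width 2, which upper-bounds the treewidth. Conversely, {1, 2, 4} is a clique of size 3, and the vertices of any clique must share a bag in every tree decomposition; so some bag has ≥ 3 vertices and tw(G) ≥ 2. Therefore the treewidth is 2.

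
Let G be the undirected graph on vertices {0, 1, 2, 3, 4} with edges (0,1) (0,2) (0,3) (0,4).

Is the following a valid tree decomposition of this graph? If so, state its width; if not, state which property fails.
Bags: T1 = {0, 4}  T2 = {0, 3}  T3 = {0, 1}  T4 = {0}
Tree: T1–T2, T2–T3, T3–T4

A tree decomposition must satisfy three properties: every vertex lies in some bag; for every edge, both endpoints lie together in some bag; and for every vertex, the bags containing it form a connected subtree. Here vertex 2 appears in no bag, so the decomposition is invalid.

No — vertex 2 appears in no bag.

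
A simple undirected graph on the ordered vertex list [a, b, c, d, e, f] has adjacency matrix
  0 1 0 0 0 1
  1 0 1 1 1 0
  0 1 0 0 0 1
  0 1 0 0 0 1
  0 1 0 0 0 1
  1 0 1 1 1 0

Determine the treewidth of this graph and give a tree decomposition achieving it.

Treewidth 2.
One such decomposition:
Bags: B1 = {b, e, f}  B2 = {b, d, f}  B3 = {b, c, f}  B4 = {a, b, f}
Tree: B1–B2, B2–B3, B3–B4

The largest bag has 3 vertices, giving width 2; this decomposition certifies tw(G) ≤ 2. Since f–e–b–d–f is a cycle in G, G is not acyclic. Forests are exactly the graphs of treewidth ≤ 1, so tw(G) ≥ 2. The upper and lower bounds meet at 2, so that is the treewidth.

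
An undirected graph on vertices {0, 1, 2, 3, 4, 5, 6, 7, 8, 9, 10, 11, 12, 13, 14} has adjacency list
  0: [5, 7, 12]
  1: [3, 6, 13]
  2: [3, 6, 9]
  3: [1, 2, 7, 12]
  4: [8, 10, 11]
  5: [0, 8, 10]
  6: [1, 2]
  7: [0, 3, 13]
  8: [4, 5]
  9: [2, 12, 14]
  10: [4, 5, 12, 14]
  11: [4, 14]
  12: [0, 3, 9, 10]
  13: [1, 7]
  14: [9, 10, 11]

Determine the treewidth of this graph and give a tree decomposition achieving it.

Treewidth 3.
One optimal decomposition is:
Bags: B1 = {1, 2, 6, 13}  B2 = {1, 2, 3, 13}  B3 = {2, 3, 7, 13}  B4 = {2, 3, 7, 9}  B5 = {3, 7, 9, 12}  B6 = {0, 7, 9, 12}  B7 = {0, 9, 12, 14}  B8 = {0, 10, 12, 14}  B9 = {0, 5, 10, 14}  B10 = {5, 10, 11, 14}  B11 = {4, 5, 10, 11}  B12 = {4, 5, 8, 11}
Tree: B1–B2, B2–B3, B3–B4, B4–B5, B5–B6, B6–B7, B7–B8, B8–B9, B9–B10, B10–B11, B11–B12

Each bag holds 4 vertices, so the decomposition has width 3, which upper-bounds the treewidth. For the lower bound: the 4 vertex sets {1,6,13}, {2}, {3}, {0,7,9,12} are disjoint, each induces a connected subgraph, and every pair is joined by at least one edge of G. Contracting each set to a single vertex therefore yields K_{4} as a minor, and since treewidth is minor-monotone, tw(G) ≥ tw(K_{4}) = 3. Hence tw(G) = 3 exactly.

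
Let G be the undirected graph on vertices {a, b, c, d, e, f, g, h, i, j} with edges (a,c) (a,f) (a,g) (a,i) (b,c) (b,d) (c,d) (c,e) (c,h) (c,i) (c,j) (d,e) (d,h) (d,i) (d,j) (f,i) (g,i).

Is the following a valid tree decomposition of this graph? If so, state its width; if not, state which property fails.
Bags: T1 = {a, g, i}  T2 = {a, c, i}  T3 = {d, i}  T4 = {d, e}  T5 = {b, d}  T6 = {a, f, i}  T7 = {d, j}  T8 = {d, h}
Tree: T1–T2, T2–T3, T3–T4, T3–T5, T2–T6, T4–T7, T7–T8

No — edge (c,d) lies in no bag.

A tree decomposition must satisfy three properties: every vertex lies in some bag; for every edge, both endpoints lie together in some bag; and for every vertex, the bags containing it form a connected subtree. Here edge (c,d) lies in no bag, so the decomposition is invalid.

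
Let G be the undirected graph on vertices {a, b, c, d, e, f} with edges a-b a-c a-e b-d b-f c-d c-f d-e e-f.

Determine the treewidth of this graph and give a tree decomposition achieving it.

Treewidth 3.
One optimal decomposition is:
Bags: B1 = {b, c, d, e}  B2 = {b, c, e, f}  B3 = {a, b, c, e}
Tree: B1–B2, B2–B3

Every bag has size at most 4, so the width is 4 − 1 = 3 and tw(G) ≤ 3. For the lower bound: the 4 vertex sets {d,e}, {c,f}, {b}, {a} are disjoint, each induces a connected subgraph, and every pair is joined by at least one edge of G. Contracting each set to a single vertex therefore yields K_{4} as a minor, and since treewidth is minor-monotone, tw(G) ≥ tw(K_{4}) = 3. Combining the bounds, tw(G) = 3.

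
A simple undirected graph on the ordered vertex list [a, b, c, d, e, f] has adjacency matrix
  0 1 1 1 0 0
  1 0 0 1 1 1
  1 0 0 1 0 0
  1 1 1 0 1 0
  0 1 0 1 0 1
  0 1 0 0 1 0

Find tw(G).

A width-2 tree decomposition is:
Bags: B1 = {b, d, e}  B2 = {a, b, d}  B3 = {b, e, f}  B4 = {a, c, d}
Tree: B1–B2, B1–B3, B2–B4
Every bag has size at most 3, so the width is 3 − 1 = 2 and tw(G) ≤ 2. For the lower bound, the 3 vertices {b, d, e} are pairwise adjacent, and any tree decomposition puts a clique entirely inside one bag — forcing width ≥ 2. Therefore the treewidth is 2.

2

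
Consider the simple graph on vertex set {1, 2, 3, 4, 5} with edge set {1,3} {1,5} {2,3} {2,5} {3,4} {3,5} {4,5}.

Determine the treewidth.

A width-2 tree decomposition is:
Bags: B1 = {2, 3, 5}  B2 = {3, 4, 5}  B3 = {1, 3, 5}
Tree: B1–B2, B2–B3
Every bag has size at most 3, so the width is 3 − 1 = 2 and tw(G) ≤ 2. On the other hand G contains the 3-clique {1, 3, 5}. A clique must lie in a single bag of any decomposition, so no decomposition can have width below 2. Combining the bounds, tw(G) = 2.

2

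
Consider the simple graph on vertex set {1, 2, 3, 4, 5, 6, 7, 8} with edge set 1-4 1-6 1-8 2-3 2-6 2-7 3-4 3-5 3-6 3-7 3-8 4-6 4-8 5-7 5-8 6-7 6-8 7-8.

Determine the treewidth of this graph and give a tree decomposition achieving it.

Each bag holds 4 vertices, so the decomposition has width 3, which upper-bounds the treewidth. Conversely, {1, 4, 6, 8} is a clique of size 4, and the vertices of any clique must share a bag in every tree decomposition; so some bag has ≥ 4 vertices and tw(G) ≥ 3. Combining the bounds, tw(G) = 3.

Treewidth 3.
Bags: B1 = {3, 6, 7, 8}  B2 = {2, 3, 6, 7}  B3 = {3, 5, 7, 8}  B4 = {3, 4, 6, 8}  B5 = {1, 4, 6, 8}
Tree: B1–B2, B1–B3, B1–B4, B4–B5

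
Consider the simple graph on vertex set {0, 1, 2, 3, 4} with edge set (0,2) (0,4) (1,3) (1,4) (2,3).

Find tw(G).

2

A width-2 tree decomposition is:
Bags: B1 = {0, 2, 3}  B2 = {0, 3, 4}  B3 = {1, 3, 4}
Tree: B1–B2, B2–B3
Every bag has size at most 3, so the width is 3 − 1 = 2 and tw(G) ≤ 2. Since 3–2–0–4–1–3 is a cycle in G, G is not acyclic. Forests are exactly the graphs of treewidth ≤ 1, so tw(G) ≥ 2. Therefore the treewidth is 2.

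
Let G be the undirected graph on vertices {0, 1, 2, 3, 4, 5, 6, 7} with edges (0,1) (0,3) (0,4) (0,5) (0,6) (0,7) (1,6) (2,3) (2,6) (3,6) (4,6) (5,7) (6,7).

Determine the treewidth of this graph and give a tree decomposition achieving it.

Each bag holds 3 vertices, so the decomposition has width 2, which upper-bounds the treewidth. Conversely, {0, 5, 7} is a clique of size 3, and the vertices of any clique must share a bag in every tree decomposition; so some bag has ≥ 3 vertices and tw(G) ≥ 2. Hence tw(G) = 2 exactly.

Treewidth 2.
Bags: B1 = {0, 3, 6}  B2 = {0, 6, 7}  B3 = {0, 1, 6}  B4 = {0, 4, 6}  B5 = {0, 5, 7}  B6 = {2, 3, 6}
Tree: B1–B2, B2–B3, B2–B4, B2–B5, B1–B6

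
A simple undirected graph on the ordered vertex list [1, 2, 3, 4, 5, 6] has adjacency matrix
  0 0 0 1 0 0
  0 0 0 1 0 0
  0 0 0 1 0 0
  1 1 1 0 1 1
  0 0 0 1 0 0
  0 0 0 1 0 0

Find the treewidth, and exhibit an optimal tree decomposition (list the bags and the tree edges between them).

The largest bag has 2 vertices, giving width 1; this decomposition certifies tw(G) ≤ 1. Since G has at least one edge (e.g. 4–3), it is not an edgeless graph, so tw(G) ≥ 1. Hence tw(G) = 1 exactly.

Treewidth 1.
One such decomposition:
Bags: B1 = {3, 4}  B2 = {4, 6}  B3 = {1, 4}  B4 = {4, 5}  B5 = {2, 4}
Tree: B1–B2, B2–B3, B3–B4, B4–B5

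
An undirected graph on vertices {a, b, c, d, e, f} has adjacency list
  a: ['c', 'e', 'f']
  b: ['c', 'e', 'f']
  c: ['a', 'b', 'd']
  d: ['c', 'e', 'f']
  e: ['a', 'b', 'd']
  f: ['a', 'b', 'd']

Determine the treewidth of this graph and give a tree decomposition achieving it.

Treewidth 3.
One such decomposition:
Bags: B1 = {a, b, d, e}  B2 = {a, b, c, d}  B3 = {a, b, d, f}
Tree: B1–B2, B2–B3

Each bag holds 4 vertices, so the decomposition has width 3, which upper-bounds the treewidth. For the lower bound: the 4 vertex sets {a,e}, {b,c}, {d}, {f} are disjoint, each induces a connected subgraph, and every pair is joined by at least one edge of G. Contracting each set to a single vertex therefore yields K_{4} as a minor, and since treewidth is minor-monotone, tw(G) ≥ tw(K_{4}) = 3. Hence tw(G) = 3 exactly.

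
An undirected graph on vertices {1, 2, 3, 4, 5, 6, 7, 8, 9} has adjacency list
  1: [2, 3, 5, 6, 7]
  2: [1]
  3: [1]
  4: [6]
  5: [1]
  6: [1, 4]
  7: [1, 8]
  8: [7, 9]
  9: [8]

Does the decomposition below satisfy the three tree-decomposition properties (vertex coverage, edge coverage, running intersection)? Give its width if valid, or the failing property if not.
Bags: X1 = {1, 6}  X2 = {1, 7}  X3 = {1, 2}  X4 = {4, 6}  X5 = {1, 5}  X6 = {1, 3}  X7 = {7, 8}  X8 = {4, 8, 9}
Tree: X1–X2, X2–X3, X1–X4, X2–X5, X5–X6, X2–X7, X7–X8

A tree decomposition must satisfy three properties: every vertex lies in some bag; for every edge, both endpoints lie together in some bag; and for every vertex, the bags containing it form a connected subtree. Here bags containing vertex 4 are not connected in the tree, so the decomposition is invalid.

No — bags containing vertex 4 are not connected in the tree.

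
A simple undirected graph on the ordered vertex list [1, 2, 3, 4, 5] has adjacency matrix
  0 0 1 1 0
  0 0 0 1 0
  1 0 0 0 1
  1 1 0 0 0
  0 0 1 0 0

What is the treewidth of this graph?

1

A width-1 tree decomposition is:
Bags: B1 = {2, 4}  B2 = {1, 4}  B3 = {1, 3}  B4 = {3, 5}
Tree: B1–B2, B2–B3, B3–B4
Each bag holds 2 vertices, so the decomposition has width 1, which upper-bounds the treewidth. Any graph with an edge has treewidth ≥ 1, and G has the edge 2–4. The upper and lower bounds meet at 1, so that is the treewidth.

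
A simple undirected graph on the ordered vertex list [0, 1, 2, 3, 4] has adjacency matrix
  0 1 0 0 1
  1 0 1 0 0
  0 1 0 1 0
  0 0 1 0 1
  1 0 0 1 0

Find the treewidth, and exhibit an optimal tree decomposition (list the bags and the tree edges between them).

Treewidth 2.
One optimal decomposition is:
Bags: B1 = {2, 3, 4}  B2 = {0, 2, 4}  B3 = {0, 1, 2}
Tree: B1–B2, B2–B3

The largest bag has 3 vertices, giving width 2; this decomposition certifies tw(G) ≤ 2. The edges 2–3–4–0–1–2 form a cycle, so G is not a tree and its treewidth is at least 2. Hence tw(G) = 2 exactly.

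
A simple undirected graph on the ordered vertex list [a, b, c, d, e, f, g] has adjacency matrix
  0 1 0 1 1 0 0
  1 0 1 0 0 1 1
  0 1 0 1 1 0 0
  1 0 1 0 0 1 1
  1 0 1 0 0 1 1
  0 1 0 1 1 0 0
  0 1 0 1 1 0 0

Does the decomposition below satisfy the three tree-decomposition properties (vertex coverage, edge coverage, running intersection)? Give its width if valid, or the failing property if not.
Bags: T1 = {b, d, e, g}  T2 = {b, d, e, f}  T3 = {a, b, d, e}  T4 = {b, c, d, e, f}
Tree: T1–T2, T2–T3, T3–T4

A tree decomposition must satisfy three properties: every vertex lies in some bag; for every edge, both endpoints lie together in some bag; and for every vertex, the bags containing it form a connected subtree. Here bags containing vertex f are not connected in the tree, so the decomposition is invalid.

No — bags containing vertex f are not connected in the tree.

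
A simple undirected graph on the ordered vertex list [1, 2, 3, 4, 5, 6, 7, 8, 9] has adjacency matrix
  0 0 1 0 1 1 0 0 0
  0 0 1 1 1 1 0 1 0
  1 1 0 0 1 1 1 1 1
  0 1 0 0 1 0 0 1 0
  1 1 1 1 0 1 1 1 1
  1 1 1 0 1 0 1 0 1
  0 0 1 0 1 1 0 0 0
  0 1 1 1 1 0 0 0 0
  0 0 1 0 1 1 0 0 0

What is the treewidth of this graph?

A width-3 tree decomposition is:
Bags: B1 = {3, 5, 6, 7}  B2 = {2, 3, 5, 6}  B3 = {2, 3, 5, 8}  B4 = {1, 3, 5, 6}  B5 = {3, 5, 6, 9}  B6 = {2, 4, 5, 8}
Tree: B1–B2, B2–B3, B1–B4, B2–B5, B3–B6
Every bag has size at most 4, so the width is 4 − 1 = 3 and tw(G) ≤ 3. For the lower bound, the 4 vertices {2, 3, 5, 8} are pairwise adjacent, and any tree decomposition puts a clique entirely inside one bag — forcing width ≥ 3. Therefore the treewidth is 3.

3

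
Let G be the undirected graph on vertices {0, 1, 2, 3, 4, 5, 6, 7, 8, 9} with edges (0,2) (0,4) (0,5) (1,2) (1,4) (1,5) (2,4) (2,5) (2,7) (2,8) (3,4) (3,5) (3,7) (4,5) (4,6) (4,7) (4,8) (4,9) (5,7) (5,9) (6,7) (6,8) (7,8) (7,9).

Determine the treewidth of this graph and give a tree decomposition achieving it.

Every bag has size at most 4, so the width is 4 − 1 = 3 and tw(G) ≤ 3. For the lower bound, the 4 vertices {2, 4, 7, 8} are pairwise adjacent, and any tree decomposition puts a clique entirely inside one bag — forcing width ≥ 3. Therefore the treewidth is 3.

Treewidth 3.
One such decomposition:
Bags: B1 = {2, 4, 5, 7}  B2 = {3, 4, 5, 7}  B3 = {4, 5, 7, 9}  B4 = {2, 4, 7, 8}  B5 = {1, 2, 4, 5}  B6 = {0, 2, 4, 5}  B7 = {4, 6, 7, 8}
Tree: B1–B2, B2–B3, B1–B4, B1–B5, B5–B6, B4–B7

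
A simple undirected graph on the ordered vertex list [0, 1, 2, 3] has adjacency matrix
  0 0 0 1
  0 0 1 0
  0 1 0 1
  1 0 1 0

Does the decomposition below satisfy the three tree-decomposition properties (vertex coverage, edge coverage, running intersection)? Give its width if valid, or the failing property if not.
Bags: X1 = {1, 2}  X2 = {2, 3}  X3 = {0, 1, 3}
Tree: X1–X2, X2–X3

A tree decomposition must satisfy three properties: every vertex lies in some bag; for every edge, both endpoints lie together in some bag; and for every vertex, the bags containing it form a connected subtree. Here bags containing vertex 1 are not connected in the tree, so the decomposition is invalid.

No — bags containing vertex 1 are not connected in the tree.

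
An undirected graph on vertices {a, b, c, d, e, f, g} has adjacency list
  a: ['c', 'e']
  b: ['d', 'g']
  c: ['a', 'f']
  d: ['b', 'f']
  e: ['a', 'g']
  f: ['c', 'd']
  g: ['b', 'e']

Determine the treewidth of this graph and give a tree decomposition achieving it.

Every bag has size at most 3, so the width is 3 − 1 = 2 and tw(G) ≤ 2. Since g–e–a–c–f–d–b–g is a cycle in G, G is not acyclic. Forests are exactly the graphs of treewidth ≤ 1, so tw(G) ≥ 2. Therefore the treewidth is 2.

Treewidth 2.
One such decomposition:
Bags: B1 = {a, e, g}  B2 = {a, c, g}  B3 = {c, f, g}  B4 = {d, f, g}  B5 = {b, d, g}
Tree: B1–B2, B2–B3, B3–B4, B4–B5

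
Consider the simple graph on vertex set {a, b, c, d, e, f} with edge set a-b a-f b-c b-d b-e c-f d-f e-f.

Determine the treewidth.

2

A width-2 tree decomposition is:
Bags: B1 = {a, b, f}  B2 = {b, c, f}  B3 = {b, e, f}  B4 = {b, d, f}
Tree: B1–B2, B2–B3, B3–B4
Every bag has size at most 3, so the width is 3 − 1 = 2 and tw(G) ≤ 2. The edges a–f–c–b–a form a cycle, so G is not a tree and its treewidth is at least 2. The upper and lower bounds meet at 2, so that is the treewidth.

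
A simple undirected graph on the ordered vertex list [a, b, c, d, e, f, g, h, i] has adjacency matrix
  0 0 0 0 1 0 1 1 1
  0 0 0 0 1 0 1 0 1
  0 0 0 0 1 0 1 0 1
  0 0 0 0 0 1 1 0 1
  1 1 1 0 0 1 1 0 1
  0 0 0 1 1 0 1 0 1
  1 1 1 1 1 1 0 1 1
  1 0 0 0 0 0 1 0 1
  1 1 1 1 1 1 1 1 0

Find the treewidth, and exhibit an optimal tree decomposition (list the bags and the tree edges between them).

Every bag has size at most 4, so the width is 4 − 1 = 3 and tw(G) ≤ 3. For the lower bound, the 4 vertices {d, f, g, i} are pairwise adjacent, and any tree decomposition puts a clique entirely inside one bag — forcing width ≥ 3. Hence tw(G) = 3 exactly.

Treewidth 3.
One optimal decomposition is:
Bags: B1 = {c, e, g, i}  B2 = {e, f, g, i}  B3 = {d, f, g, i}  B4 = {a, e, g, i}  B5 = {a, g, h, i}  B6 = {b, e, g, i}
Tree: B1–B2, B2–B3, B2–B4, B4–B5, B2–B6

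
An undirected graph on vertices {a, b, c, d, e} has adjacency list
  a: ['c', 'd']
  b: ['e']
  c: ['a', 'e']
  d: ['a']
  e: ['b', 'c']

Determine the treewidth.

1

A width-1 tree decomposition is:
Bags: B1 = {b, e}  B2 = {c, e}  B3 = {a, c}  B4 = {a, d}
Tree: B1–B2, B2–B3, B3–B4
The largest bag has 2 vertices, giving width 1; this decomposition certifies tw(G) ≤ 1. Since G has at least one edge (e.g. b–e), it is not an edgeless graph, so tw(G) ≥ 1. Therefore the treewidth is 1.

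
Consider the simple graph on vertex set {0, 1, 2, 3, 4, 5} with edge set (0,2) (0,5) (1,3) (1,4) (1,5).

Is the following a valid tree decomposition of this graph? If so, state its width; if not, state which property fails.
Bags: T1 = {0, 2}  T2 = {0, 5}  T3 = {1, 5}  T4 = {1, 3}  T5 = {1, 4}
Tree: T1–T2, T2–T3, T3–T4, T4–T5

Vertex coverage: the bags together contain {0, 1, 2, 3, 4, 5}, the full vertex set. Edge coverage: each edge of G has both endpoints in at least one bag. Running intersection: for every vertex, the bags containing it form a connected subtree. All three properties hold, so this is a valid tree decomposition of width max|bag| − 1 = 1, and hence tw(G) ≤ 1.

Yes; width 1.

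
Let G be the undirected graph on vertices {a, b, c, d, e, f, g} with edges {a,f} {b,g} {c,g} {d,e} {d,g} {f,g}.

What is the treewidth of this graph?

A width-1 tree decomposition is:
Bags: B1 = {b, g}  B2 = {d, g}  B3 = {f, g}  B4 = {a, f}  B5 = {c, g}  B6 = {d, e}
Tree: B1–B2, B2–B3, B3–B4, B1–B5, B2–B6
Each bag holds 2 vertices, so the decomposition has width 1, which upper-bounds the treewidth. Since G has at least one edge (e.g. b–g), it is not an edgeless graph, so tw(G) ≥ 1. Hence tw(G) = 1 exactly.

1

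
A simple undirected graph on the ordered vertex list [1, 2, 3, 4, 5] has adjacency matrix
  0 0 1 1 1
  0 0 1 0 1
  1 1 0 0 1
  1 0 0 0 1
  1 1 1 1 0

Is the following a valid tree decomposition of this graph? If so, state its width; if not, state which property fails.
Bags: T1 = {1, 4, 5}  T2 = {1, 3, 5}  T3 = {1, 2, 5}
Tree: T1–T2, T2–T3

No — edge (3,2) lies in no bag.

A tree decomposition must satisfy three properties: every vertex lies in some bag; for every edge, both endpoints lie together in some bag; and for every vertex, the bags containing it form a connected subtree. Here edge (3,2) lies in no bag, so the decomposition is invalid.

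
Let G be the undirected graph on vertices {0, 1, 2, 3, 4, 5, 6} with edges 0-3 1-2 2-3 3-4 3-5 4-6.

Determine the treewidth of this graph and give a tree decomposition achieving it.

Treewidth 1.
One optimal decomposition is:
Bags: B1 = {2, 3}  B2 = {3, 5}  B3 = {3, 4}  B4 = {0, 3}  B5 = {1, 2}  B6 = {4, 6}
Tree: B1–B2, B1–B3, B3–B4, B1–B5, B3–B6

Every bag has size at most 2, so the width is 2 − 1 = 1 and tw(G) ≤ 1. Any graph with an edge has treewidth ≥ 1, and G has the edge 2–3. Therefore the treewidth is 1.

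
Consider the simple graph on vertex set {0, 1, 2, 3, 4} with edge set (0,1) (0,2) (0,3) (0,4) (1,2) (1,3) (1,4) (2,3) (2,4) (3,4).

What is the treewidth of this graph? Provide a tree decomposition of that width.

Treewidth 4.
Bags: B1 = {0, 1, 2, 3, 4}
Tree: (single bag)

With just one bag of size 5, the width is 5 − 1 = 4, so tw(G) ≤ 4. On the other hand G contains the 5-clique {0, 1, 2, 3, 4}. A clique must lie in a single bag of any decomposition, so no decomposition can have width below 4. The upper and lower bounds meet at 4, so that is the treewidth.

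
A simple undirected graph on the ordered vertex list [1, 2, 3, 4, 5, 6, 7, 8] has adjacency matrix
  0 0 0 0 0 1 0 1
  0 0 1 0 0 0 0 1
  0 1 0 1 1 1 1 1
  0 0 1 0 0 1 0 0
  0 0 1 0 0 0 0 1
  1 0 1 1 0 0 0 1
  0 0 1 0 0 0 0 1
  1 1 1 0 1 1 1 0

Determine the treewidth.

2

A width-2 tree decomposition is:
Bags: B1 = {3, 6, 8}  B2 = {3, 4, 6}  B3 = {1, 6, 8}  B4 = {2, 3, 8}  B5 = {3, 7, 8}  B6 = {3, 5, 8}
Tree: B1–B2, B1–B3, B1–B4, B1–B5, B5–B6
The largest bag has 3 vertices, giving width 2; this decomposition certifies tw(G) ≤ 2. On the other hand G contains the 3-clique {1, 6, 8}. A clique must lie in a single bag of any decomposition, so no decomposition can have width below 2. Combining the bounds, tw(G) = 2.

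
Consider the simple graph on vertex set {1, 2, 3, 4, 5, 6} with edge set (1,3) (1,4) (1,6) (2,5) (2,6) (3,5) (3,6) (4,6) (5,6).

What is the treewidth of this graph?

2

A width-2 tree decomposition is:
Bags: B1 = {2, 5, 6}  B2 = {3, 5, 6}  B3 = {1, 3, 6}  B4 = {1, 4, 6}
Tree: B1–B2, B2–B3, B3–B4
Every bag has size at most 3, so the width is 3 − 1 = 2 and tw(G) ≤ 2. On the other hand G contains the 3-clique {1, 3, 6}. A clique must lie in a single bag of any decomposition, so no decomposition can have width below 2. Therefore the treewidth is 2.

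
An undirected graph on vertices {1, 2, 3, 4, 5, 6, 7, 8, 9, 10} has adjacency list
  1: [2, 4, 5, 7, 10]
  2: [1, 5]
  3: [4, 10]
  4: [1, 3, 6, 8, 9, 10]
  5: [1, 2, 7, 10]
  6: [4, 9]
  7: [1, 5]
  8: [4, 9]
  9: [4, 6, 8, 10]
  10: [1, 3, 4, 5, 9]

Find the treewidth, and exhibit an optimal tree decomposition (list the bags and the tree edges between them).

The largest bag has 3 vertices, giving width 2; this decomposition certifies tw(G) ≤ 2. Conversely, {1, 2, 5} is a clique of size 3, and the vertices of any clique must share a bag in every tree decomposition; so some bag has ≥ 3 vertices and tw(G) ≥ 2. Hence tw(G) = 2 exactly.

Treewidth 2.
One optimal decomposition is:
Bags: B1 = {1, 4, 10}  B2 = {1, 5, 10}  B3 = {4, 9, 10}  B4 = {1, 5, 7}  B5 = {4, 8, 9}  B6 = {1, 2, 5}  B7 = {4, 6, 9}  B8 = {3, 4, 10}
Tree: B1–B2, B1–B3, B2–B4, B3–B5, B2–B6, B5–B7, B3–B8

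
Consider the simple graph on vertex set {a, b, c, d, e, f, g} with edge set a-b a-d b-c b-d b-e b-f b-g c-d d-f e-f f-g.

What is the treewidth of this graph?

A width-2 tree decomposition is:
Bags: B1 = {a, b, d}  B2 = {b, d, f}  B3 = {b, c, d}  B4 = {b, f, g}  B5 = {b, e, f}
Tree: B1–B2, B1–B3, B2–B4, B4–B5
The largest bag has 3 vertices, giving width 2; this decomposition certifies tw(G) ≤ 2. Conversely, {b, d, f} is a clique of size 3, and the vertices of any clique must share a bag in every tree decomposition; so some bag has ≥ 3 vertices and tw(G) ≥ 2. Hence tw(G) = 2 exactly.

2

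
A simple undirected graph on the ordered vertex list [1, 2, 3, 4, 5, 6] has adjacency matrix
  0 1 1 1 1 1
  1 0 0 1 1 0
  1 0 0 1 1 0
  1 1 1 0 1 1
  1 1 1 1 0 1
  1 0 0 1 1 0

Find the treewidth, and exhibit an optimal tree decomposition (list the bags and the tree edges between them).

Each bag holds 4 vertices, so the decomposition has width 3, which upper-bounds the treewidth. For the lower bound, the 4 vertices {1, 2, 4, 5} are pairwise adjacent, and any tree decomposition puts a clique entirely inside one bag — forcing width ≥ 3. Therefore the treewidth is 3.

Treewidth 3.
Bags: B1 = {1, 3, 4, 5}  B2 = {1, 2, 4, 5}  B3 = {1, 4, 5, 6}
Tree: B1–B2, B1–B3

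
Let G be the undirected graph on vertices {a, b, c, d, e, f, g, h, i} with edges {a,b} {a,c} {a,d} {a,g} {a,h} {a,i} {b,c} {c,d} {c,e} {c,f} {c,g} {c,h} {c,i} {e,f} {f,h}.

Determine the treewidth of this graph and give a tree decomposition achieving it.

Treewidth 2.
One optimal decomposition is:
Bags: B1 = {a, c, i}  B2 = {a, c, h}  B3 = {a, c, d}  B4 = {c, f, h}  B5 = {a, b, c}  B6 = {a, c, g}  B7 = {c, e, f}
Tree: B1–B2, B1–B3, B2–B4, B2–B5, B1–B6, B4–B7

Each bag holds 3 vertices, so the decomposition has width 2, which upper-bounds the treewidth. On the other hand G contains the 3-clique {a, c, d}. A clique must lie in a single bag of any decomposition, so no decomposition can have width below 2. Therefore the treewidth is 2.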